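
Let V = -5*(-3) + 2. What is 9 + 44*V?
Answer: 757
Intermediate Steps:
V = 17 (V = 15 + 2 = 17)
9 + 44*V = 9 + 44*17 = 9 + 748 = 757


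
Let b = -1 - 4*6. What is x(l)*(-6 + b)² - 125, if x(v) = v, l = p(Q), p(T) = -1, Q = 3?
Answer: -1086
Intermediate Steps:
l = -1
b = -25 (b = -1 - 24 = -25)
x(l)*(-6 + b)² - 125 = -(-6 - 25)² - 125 = -1*(-31)² - 125 = -1*961 - 125 = -961 - 125 = -1086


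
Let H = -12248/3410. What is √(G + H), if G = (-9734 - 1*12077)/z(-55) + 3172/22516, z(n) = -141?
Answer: 16*√6401488434564795/104095365 ≈ 12.298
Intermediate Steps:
H = -6124/1705 (H = -12248*1/3410 = -6124/1705 ≈ -3.5918)
G = 9452764/61053 (G = (-9734 - 1*12077)/(-141) + 3172/22516 = (-9734 - 12077)*(-1/141) + 3172*(1/22516) = -21811*(-1/141) + 61/433 = 21811/141 + 61/433 = 9452764/61053 ≈ 154.83)
√(G + H) = √(9452764/61053 - 6124/1705) = √(15743074048/104095365) = 16*√6401488434564795/104095365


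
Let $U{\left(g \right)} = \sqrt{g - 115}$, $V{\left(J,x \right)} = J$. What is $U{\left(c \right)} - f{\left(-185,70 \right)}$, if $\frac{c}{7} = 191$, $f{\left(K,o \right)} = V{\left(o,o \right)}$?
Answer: $-70 + \sqrt{1222} \approx -35.043$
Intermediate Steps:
$f{\left(K,o \right)} = o$
$c = 1337$ ($c = 7 \cdot 191 = 1337$)
$U{\left(g \right)} = \sqrt{-115 + g}$
$U{\left(c \right)} - f{\left(-185,70 \right)} = \sqrt{-115 + 1337} - 70 = \sqrt{1222} - 70 = -70 + \sqrt{1222}$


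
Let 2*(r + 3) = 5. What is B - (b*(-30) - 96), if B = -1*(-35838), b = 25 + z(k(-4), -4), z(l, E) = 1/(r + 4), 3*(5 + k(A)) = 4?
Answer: 256848/7 ≈ 36693.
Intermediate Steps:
r = -½ (r = -3 + (½)*5 = -3 + 5/2 = -½ ≈ -0.50000)
k(A) = -11/3 (k(A) = -5 + (⅓)*4 = -5 + 4/3 = -11/3)
z(l, E) = 2/7 (z(l, E) = 1/(-½ + 4) = 1/(7/2) = 2/7)
b = 177/7 (b = 25 + 2/7 = 177/7 ≈ 25.286)
B = 35838
B - (b*(-30) - 96) = 35838 - ((177/7)*(-30) - 96) = 35838 - (-5310/7 - 96) = 35838 - 1*(-5982/7) = 35838 + 5982/7 = 256848/7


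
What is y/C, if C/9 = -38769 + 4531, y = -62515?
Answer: 62515/308142 ≈ 0.20288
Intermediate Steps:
C = -308142 (C = 9*(-38769 + 4531) = 9*(-34238) = -308142)
y/C = -62515/(-308142) = -62515*(-1/308142) = 62515/308142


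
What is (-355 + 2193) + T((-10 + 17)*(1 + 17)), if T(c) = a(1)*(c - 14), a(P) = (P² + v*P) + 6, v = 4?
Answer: 3070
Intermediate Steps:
a(P) = 6 + P² + 4*P (a(P) = (P² + 4*P) + 6 = 6 + P² + 4*P)
T(c) = -154 + 11*c (T(c) = (6 + 1² + 4*1)*(c - 14) = (6 + 1 + 4)*(-14 + c) = 11*(-14 + c) = -154 + 11*c)
(-355 + 2193) + T((-10 + 17)*(1 + 17)) = (-355 + 2193) + (-154 + 11*((-10 + 17)*(1 + 17))) = 1838 + (-154 + 11*(7*18)) = 1838 + (-154 + 11*126) = 1838 + (-154 + 1386) = 1838 + 1232 = 3070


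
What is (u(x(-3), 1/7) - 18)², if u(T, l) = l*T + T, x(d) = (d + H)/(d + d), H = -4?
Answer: 2500/9 ≈ 277.78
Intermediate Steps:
x(d) = (-4 + d)/(2*d) (x(d) = (d - 4)/(d + d) = (-4 + d)/((2*d)) = (-4 + d)*(1/(2*d)) = (-4 + d)/(2*d))
u(T, l) = T + T*l (u(T, l) = T*l + T = T + T*l)
(u(x(-3), 1/7) - 18)² = (((½)*(-4 - 3)/(-3))*(1 + 1/7) - 18)² = (((½)*(-⅓)*(-7))*(1 + ⅐) - 18)² = ((7/6)*(8/7) - 18)² = (4/3 - 18)² = (-50/3)² = 2500/9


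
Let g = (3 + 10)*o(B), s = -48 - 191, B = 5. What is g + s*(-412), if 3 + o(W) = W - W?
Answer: 98429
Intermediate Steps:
o(W) = -3 (o(W) = -3 + (W - W) = -3 + 0 = -3)
s = -239
g = -39 (g = (3 + 10)*(-3) = 13*(-3) = -39)
g + s*(-412) = -39 - 239*(-412) = -39 + 98468 = 98429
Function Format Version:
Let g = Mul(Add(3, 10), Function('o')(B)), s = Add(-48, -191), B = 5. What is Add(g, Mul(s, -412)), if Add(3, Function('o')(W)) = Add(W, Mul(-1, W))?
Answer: 98429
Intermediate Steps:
Function('o')(W) = -3 (Function('o')(W) = Add(-3, Add(W, Mul(-1, W))) = Add(-3, 0) = -3)
s = -239
g = -39 (g = Mul(Add(3, 10), -3) = Mul(13, -3) = -39)
Add(g, Mul(s, -412)) = Add(-39, Mul(-239, -412)) = Add(-39, 98468) = 98429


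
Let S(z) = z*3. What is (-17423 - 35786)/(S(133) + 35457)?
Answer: -53209/35856 ≈ -1.4840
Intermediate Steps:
S(z) = 3*z
(-17423 - 35786)/(S(133) + 35457) = (-17423 - 35786)/(3*133 + 35457) = -53209/(399 + 35457) = -53209/35856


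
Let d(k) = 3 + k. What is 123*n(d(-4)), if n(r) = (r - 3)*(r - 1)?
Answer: 984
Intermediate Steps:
n(r) = (-1 + r)*(-3 + r) (n(r) = (-3 + r)*(-1 + r) = (-1 + r)*(-3 + r))
123*n(d(-4)) = 123*(3 + (3 - 4)² - 4*(3 - 4)) = 123*(3 + (-1)² - 4*(-1)) = 123*(3 + 1 + 4) = 123*8 = 984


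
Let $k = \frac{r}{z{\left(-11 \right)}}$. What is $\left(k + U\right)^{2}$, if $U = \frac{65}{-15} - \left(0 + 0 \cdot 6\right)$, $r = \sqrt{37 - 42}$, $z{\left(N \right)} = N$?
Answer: $\frac{20404}{1089} + \frac{26 i \sqrt{5}}{33} \approx 18.736 + 1.7618 i$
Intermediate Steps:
$r = i \sqrt{5}$ ($r = \sqrt{-5} = i \sqrt{5} \approx 2.2361 i$)
$k = - \frac{i \sqrt{5}}{11}$ ($k = \frac{i \sqrt{5}}{-11} = i \sqrt{5} \left(- \frac{1}{11}\right) = - \frac{i \sqrt{5}}{11} \approx - 0.20328 i$)
$U = - \frac{13}{3}$ ($U = 65 \left(- \frac{1}{15}\right) - \left(0 + 0\right) = - \frac{13}{3} - 0 = - \frac{13}{3} + 0 = - \frac{13}{3} \approx -4.3333$)
$\left(k + U\right)^{2} = \left(- \frac{i \sqrt{5}}{11} - \frac{13}{3}\right)^{2} = \left(- \frac{13}{3} - \frac{i \sqrt{5}}{11}\right)^{2}$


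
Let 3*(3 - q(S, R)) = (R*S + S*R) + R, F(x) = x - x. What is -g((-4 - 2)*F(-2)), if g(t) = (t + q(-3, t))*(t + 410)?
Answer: -1230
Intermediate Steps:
F(x) = 0
q(S, R) = 3 - R/3 - 2*R*S/3 (q(S, R) = 3 - ((R*S + S*R) + R)/3 = 3 - ((R*S + R*S) + R)/3 = 3 - (2*R*S + R)/3 = 3 - (R + 2*R*S)/3 = 3 + (-R/3 - 2*R*S/3) = 3 - R/3 - 2*R*S/3)
g(t) = (3 + 8*t/3)*(410 + t) (g(t) = (t + (3 - t/3 - ⅔*t*(-3)))*(t + 410) = (t + (3 - t/3 + 2*t))*(410 + t) = (t + (3 + 5*t/3))*(410 + t) = (3 + 8*t/3)*(410 + t))
-g((-4 - 2)*F(-2)) = -(1230 + 8*((-4 - 2)*0)²/3 + 3289*((-4 - 2)*0)/3) = -(1230 + 8*(-6*0)²/3 + 3289*(-6*0)/3) = -(1230 + (8/3)*0² + (3289/3)*0) = -(1230 + (8/3)*0 + 0) = -(1230 + 0 + 0) = -1*1230 = -1230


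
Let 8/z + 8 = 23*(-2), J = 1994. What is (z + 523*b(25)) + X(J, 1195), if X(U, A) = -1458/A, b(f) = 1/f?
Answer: 3154189/161325 ≈ 19.552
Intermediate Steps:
z = -4/27 (z = 8/(-8 + 23*(-2)) = 8/(-8 - 46) = 8/(-54) = 8*(-1/54) = -4/27 ≈ -0.14815)
(z + 523*b(25)) + X(J, 1195) = (-4/27 + 523/25) - 1458/1195 = 14021/675 - 1458/1195 = 3154189/161325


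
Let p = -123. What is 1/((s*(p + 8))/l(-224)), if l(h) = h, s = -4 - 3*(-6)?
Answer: 16/115 ≈ 0.13913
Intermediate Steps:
s = 14 (s = -4 + 18 = 14)
1/((s*(p + 8))/l(-224)) = 1/((14*(-123 + 8))/(-224)) = 1/((14*(-115))*(-1/224)) = 1/(-1610*(-1/224)) = 1/(115/16) = 16/115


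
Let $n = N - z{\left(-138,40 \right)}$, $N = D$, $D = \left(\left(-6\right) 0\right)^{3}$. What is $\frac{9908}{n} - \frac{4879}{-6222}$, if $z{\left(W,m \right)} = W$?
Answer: $\frac{203663}{2806} \approx 72.581$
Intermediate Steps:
$D = 0$ ($D = 0^{3} = 0$)
$N = 0$
$n = 138$ ($n = 0 - -138 = 0 + 138 = 138$)
$\frac{9908}{n} - \frac{4879}{-6222} = \frac{9908}{138} - \frac{4879}{-6222} = 9908 \cdot \frac{1}{138} - - \frac{287}{366} = \frac{4954}{69} + \frac{287}{366} = \frac{203663}{2806}$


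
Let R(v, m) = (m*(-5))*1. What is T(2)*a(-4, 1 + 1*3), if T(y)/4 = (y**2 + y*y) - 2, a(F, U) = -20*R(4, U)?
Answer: 9600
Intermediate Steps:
R(v, m) = -5*m (R(v, m) = -5*m*1 = -5*m)
a(F, U) = 100*U (a(F, U) = -(-100)*U = 100*U)
T(y) = -8 + 8*y**2 (T(y) = 4*((y**2 + y*y) - 2) = 4*((y**2 + y**2) - 2) = 4*(2*y**2 - 2) = 4*(-2 + 2*y**2) = -8 + 8*y**2)
T(2)*a(-4, 1 + 1*3) = (-8 + 8*2**2)*(100*(1 + 1*3)) = (-8 + 8*4)*(100*(1 + 3)) = (-8 + 32)*(100*4) = 24*400 = 9600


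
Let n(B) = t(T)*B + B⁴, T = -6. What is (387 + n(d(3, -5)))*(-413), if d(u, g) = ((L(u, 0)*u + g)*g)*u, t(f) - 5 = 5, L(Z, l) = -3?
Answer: -803207557131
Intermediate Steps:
t(f) = 10 (t(f) = 5 + 5 = 10)
d(u, g) = g*u*(g - 3*u) (d(u, g) = ((-3*u + g)*g)*u = ((g - 3*u)*g)*u = (g*(g - 3*u))*u = g*u*(g - 3*u))
n(B) = B⁴ + 10*B (n(B) = 10*B + B⁴ = B⁴ + 10*B)
(387 + n(d(3, -5)))*(-413) = (387 + (-5*3*(-5 - 3*3))*(10 + (-5*3*(-5 - 3*3))³))*(-413) = (387 + (-5*3*(-5 - 9))*(10 + (-5*3*(-5 - 9))³))*(-413) = (387 + (-5*3*(-14))*(10 + (-5*3*(-14))³))*(-413) = (387 + 210*(10 + 210³))*(-413) = (387 + 210*(10 + 9261000))*(-413) = (387 + 210*9261010)*(-413) = (387 + 1944812100)*(-413) = 1944812487*(-413) = -803207557131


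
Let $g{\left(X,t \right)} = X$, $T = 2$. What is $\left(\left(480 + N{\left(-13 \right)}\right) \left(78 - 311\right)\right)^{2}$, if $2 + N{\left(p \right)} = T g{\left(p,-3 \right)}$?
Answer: $11091459856$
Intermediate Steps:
$N{\left(p \right)} = -2 + 2 p$
$\left(\left(480 + N{\left(-13 \right)}\right) \left(78 - 311\right)\right)^{2} = \left(\left(480 + \left(-2 + 2 \left(-13\right)\right)\right) \left(78 - 311\right)\right)^{2} = \left(\left(480 - 28\right) \left(-233\right)\right)^{2} = \left(452 \left(-233\right)\right)^{2} = \left(-105316\right)^{2} = 11091459856$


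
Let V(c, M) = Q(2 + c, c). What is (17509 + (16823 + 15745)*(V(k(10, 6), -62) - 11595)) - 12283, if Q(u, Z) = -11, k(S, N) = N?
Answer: -377978982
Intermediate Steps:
V(c, M) = -11
(17509 + (16823 + 15745)*(V(k(10, 6), -62) - 11595)) - 12283 = (17509 + (16823 + 15745)*(-11 - 11595)) - 12283 = (17509 + 32568*(-11606)) - 12283 = (17509 - 377984208) - 12283 = -377966699 - 12283 = -377978982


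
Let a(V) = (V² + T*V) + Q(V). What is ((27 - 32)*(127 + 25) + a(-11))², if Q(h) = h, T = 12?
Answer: 611524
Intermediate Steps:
a(V) = V² + 13*V (a(V) = (V² + 12*V) + V = V² + 13*V)
((27 - 32)*(127 + 25) + a(-11))² = ((27 - 32)*(127 + 25) - 11*(13 - 11))² = (-5*152 - 11*2)² = (-760 - 22)² = (-782)² = 611524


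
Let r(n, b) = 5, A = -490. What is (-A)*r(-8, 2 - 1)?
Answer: 2450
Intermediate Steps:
(-A)*r(-8, 2 - 1) = -1*(-490)*5 = 490*5 = 2450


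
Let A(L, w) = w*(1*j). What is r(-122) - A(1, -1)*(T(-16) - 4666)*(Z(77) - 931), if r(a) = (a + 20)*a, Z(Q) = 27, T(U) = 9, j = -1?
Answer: -4197484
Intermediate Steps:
A(L, w) = -w (A(L, w) = w*(1*(-1)) = w*(-1) = -w)
r(a) = a*(20 + a) (r(a) = (20 + a)*a = a*(20 + a))
r(-122) - A(1, -1)*(T(-16) - 4666)*(Z(77) - 931) = -122*(20 - 122) - (-1*(-1))*(9 - 4666)*(27 - 931) = -122*(-102) - (-4657*(-904)) = 12444 - 4209928 = -4197484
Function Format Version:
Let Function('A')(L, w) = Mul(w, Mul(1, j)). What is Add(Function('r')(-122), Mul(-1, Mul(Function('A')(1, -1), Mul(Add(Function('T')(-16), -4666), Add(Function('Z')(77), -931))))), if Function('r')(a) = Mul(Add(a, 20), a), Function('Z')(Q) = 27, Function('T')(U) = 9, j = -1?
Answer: -4197484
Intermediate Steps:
Function('A')(L, w) = Mul(-1, w) (Function('A')(L, w) = Mul(w, Mul(1, -1)) = Mul(w, -1) = Mul(-1, w))
Function('r')(a) = Mul(a, Add(20, a)) (Function('r')(a) = Mul(Add(20, a), a) = Mul(a, Add(20, a)))
Add(Function('r')(-122), Mul(-1, Mul(Function('A')(1, -1), Mul(Add(Function('T')(-16), -4666), Add(Function('Z')(77), -931))))) = Add(Mul(-122, Add(20, -122)), Mul(-1, Mul(Mul(-1, -1), Mul(Add(9, -4666), Add(27, -931))))) = Add(Mul(-122, -102), Mul(-1, Mul(1, Mul(-4657, -904)))) = Add(12444, Mul(-1, Mul(1, 4209928))) = Add(12444, Mul(-1, 4209928)) = Add(12444, -4209928) = -4197484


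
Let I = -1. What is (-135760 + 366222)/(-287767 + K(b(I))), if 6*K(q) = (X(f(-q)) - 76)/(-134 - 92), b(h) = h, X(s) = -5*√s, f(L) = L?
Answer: -104168824/130070657 ≈ -0.80086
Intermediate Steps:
K(q) = 19/339 + 5*√(-q)/1356 (K(q) = ((-5*√(-q) - 76)/(-134 - 92))/6 = ((-76 - 5*√(-q))/(-226))/6 = ((-76 - 5*√(-q))*(-1/226))/6 = (38/113 + 5*√(-q)/226)/6 = 19/339 + 5*√(-q)/1356)
(-135760 + 366222)/(-287767 + K(b(I))) = (-135760 + 366222)/(-287767 + (19/339 + 5*√(-1*(-1))/1356)) = 230462/(-287767 + (19/339 + 5*√1/1356)) = 230462/(-287767 + (19/339 + (5/1356)*1)) = 230462/(-287767 + (19/339 + 5/1356)) = 230462/(-287767 + 27/452) = 230462/(-130070657/452) = 230462*(-452/130070657) = -104168824/130070657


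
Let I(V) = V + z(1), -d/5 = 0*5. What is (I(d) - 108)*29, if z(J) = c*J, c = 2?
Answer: -3074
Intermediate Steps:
d = 0 (d = -0*5 = -5*0 = 0)
z(J) = 2*J
I(V) = 2 + V (I(V) = V + 2*1 = V + 2 = 2 + V)
(I(d) - 108)*29 = ((2 + 0) - 108)*29 = (2 - 108)*29 = -106*29 = -3074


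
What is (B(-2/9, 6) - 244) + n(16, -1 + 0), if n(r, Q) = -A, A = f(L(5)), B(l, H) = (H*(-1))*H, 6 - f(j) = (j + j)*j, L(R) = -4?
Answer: -254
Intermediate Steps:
f(j) = 6 - 2*j**2 (f(j) = 6 - (j + j)*j = 6 - 2*j*j = 6 - 2*j**2)
B(l, H) = -H**2 (B(l, H) = (-H)*H = -H**2)
A = -26 (A = 6 - 2*(-4)**2 = 6 - 2*16 = 6 - 32 = -26)
n(r, Q) = 26 (n(r, Q) = -1*(-26) = 26)
(B(-2/9, 6) - 244) + n(16, -1 + 0) = (-1*6**2 - 244) + 26 = (-1*36 - 244) + 26 = (-36 - 244) + 26 = -280 + 26 = -254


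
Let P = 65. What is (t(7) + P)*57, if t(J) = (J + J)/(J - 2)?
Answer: 19323/5 ≈ 3864.6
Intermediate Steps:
t(J) = 2*J/(-2 + J) (t(J) = (2*J)/(-2 + J) = 2*J/(-2 + J))
(t(7) + P)*57 = (2*7/(-2 + 7) + 65)*57 = (2*7/5 + 65)*57 = (2*7*(1/5) + 65)*57 = (14/5 + 65)*57 = (339/5)*57 = 19323/5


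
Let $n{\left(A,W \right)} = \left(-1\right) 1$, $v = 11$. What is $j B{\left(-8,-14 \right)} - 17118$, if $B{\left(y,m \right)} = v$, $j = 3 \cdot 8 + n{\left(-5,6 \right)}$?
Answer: $-16865$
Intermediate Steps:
$n{\left(A,W \right)} = -1$
$j = 23$ ($j = 3 \cdot 8 - 1 = 24 - 1 = 23$)
$B{\left(y,m \right)} = 11$
$j B{\left(-8,-14 \right)} - 17118 = 23 \cdot 11 - 17118 = 253 - 17118 = -16865$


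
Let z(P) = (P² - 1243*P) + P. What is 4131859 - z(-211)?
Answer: 3825276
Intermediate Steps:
z(P) = P² - 1242*P
4131859 - z(-211) = 4131859 - (-211)*(-1242 - 211) = 4131859 - (-211)*(-1453) = 4131859 - 1*306583 = 4131859 - 306583 = 3825276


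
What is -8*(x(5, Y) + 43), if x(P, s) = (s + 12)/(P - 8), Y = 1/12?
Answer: -2806/9 ≈ -311.78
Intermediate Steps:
Y = 1/12 ≈ 0.083333
x(P, s) = (12 + s)/(-8 + P)
-8*(x(5, Y) + 43) = -8*((12 + 1/12)/(-8 + 5) + 43) = -8*((145/12)/(-3) + 43) = -8*(-⅓*145/12 + 43) = -8*(-145/36 + 43) = -8*1403/36 = -2806/9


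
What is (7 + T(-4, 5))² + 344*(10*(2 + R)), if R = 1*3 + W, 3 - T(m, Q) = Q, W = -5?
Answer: 25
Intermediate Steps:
T(m, Q) = 3 - Q
R = -2 (R = 1*3 - 5 = 3 - 5 = -2)
(7 + T(-4, 5))² + 344*(10*(2 + R)) = (7 + (3 - 1*5))² + 344*(10*(2 - 2)) = (7 + (3 - 5))² + 344*(10*0) = (7 - 2)² + 344*0 = 5² + 0 = 25 + 0 = 25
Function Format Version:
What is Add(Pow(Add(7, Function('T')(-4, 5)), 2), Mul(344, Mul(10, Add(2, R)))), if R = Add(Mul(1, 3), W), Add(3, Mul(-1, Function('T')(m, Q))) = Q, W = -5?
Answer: 25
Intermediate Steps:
Function('T')(m, Q) = Add(3, Mul(-1, Q))
R = -2 (R = Add(Mul(1, 3), -5) = Add(3, -5) = -2)
Add(Pow(Add(7, Function('T')(-4, 5)), 2), Mul(344, Mul(10, Add(2, R)))) = Add(Pow(Add(7, Add(3, Mul(-1, 5))), 2), Mul(344, Mul(10, Add(2, -2)))) = Add(Pow(Add(7, Add(3, -5)), 2), Mul(344, Mul(10, 0))) = Add(Pow(Add(7, -2), 2), Mul(344, 0)) = Add(Pow(5, 2), 0) = Add(25, 0) = 25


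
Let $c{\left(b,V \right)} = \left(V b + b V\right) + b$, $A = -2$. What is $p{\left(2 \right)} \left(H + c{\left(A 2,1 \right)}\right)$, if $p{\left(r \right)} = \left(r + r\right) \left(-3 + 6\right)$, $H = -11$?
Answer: $-276$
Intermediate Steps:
$c{\left(b,V \right)} = b + 2 V b$ ($c{\left(b,V \right)} = \left(V b + V b\right) + b = 2 V b + b = b + 2 V b$)
$p{\left(r \right)} = 6 r$ ($p{\left(r \right)} = 2 r 3 = 6 r$)
$p{\left(2 \right)} \left(H + c{\left(A 2,1 \right)}\right) = 6 \cdot 2 \left(-11 + \left(-2\right) 2 \left(1 + 2 \cdot 1\right)\right) = 12 \left(-11 - 4 \left(1 + 2\right)\right) = 12 \left(-11 - 12\right) = 12 \left(-23\right) = -276$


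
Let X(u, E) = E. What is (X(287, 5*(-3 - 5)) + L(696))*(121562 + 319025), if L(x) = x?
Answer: 289025072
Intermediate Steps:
(X(287, 5*(-3 - 5)) + L(696))*(121562 + 319025) = (5*(-3 - 5) + 696)*(121562 + 319025) = (5*(-8) + 696)*440587 = (-40 + 696)*440587 = 656*440587 = 289025072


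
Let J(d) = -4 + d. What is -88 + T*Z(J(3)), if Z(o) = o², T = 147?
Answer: 59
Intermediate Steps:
-88 + T*Z(J(3)) = -88 + 147*(-4 + 3)² = -88 + 147*(-1)² = -88 + 147*1 = -88 + 147 = 59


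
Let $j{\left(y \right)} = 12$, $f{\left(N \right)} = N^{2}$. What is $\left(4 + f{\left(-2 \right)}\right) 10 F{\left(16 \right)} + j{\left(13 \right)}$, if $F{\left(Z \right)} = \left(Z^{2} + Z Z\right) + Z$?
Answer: $42252$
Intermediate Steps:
$F{\left(Z \right)} = Z + 2 Z^{2}$ ($F{\left(Z \right)} = \left(Z^{2} + Z^{2}\right) + Z = 2 Z^{2} + Z = Z + 2 Z^{2}$)
$\left(4 + f{\left(-2 \right)}\right) 10 F{\left(16 \right)} + j{\left(13 \right)} = \left(4 + \left(-2\right)^{2}\right) 10 \cdot 16 \left(1 + 2 \cdot 16\right) + 12 = \left(4 + 4\right) 10 \cdot 16 \left(1 + 32\right) + 12 = 8 \cdot 10 \cdot 16 \cdot 33 + 12 = 80 \cdot 528 + 12 = 42240 + 12 = 42252$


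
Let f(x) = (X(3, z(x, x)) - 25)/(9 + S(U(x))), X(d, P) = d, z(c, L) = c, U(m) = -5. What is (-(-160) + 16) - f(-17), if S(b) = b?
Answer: 363/2 ≈ 181.50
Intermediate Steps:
f(x) = -11/2 (f(x) = (3 - 25)/(9 - 5) = -22/4 = -22*1/4 = -11/2)
(-(-160) + 16) - f(-17) = (-(-160) + 16) - 1*(-11/2) = (-32*(-5) + 16) + 11/2 = (160 + 16) + 11/2 = 176 + 11/2 = 363/2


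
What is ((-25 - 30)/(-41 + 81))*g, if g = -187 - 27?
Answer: 1177/4 ≈ 294.25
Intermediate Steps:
g = -214
((-25 - 30)/(-41 + 81))*g = ((-25 - 30)/(-41 + 81))*(-214) = -55/40*(-214) = -55*1/40*(-214) = -11/8*(-214) = 1177/4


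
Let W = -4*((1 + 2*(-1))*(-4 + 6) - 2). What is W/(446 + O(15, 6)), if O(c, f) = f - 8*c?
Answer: 4/83 ≈ 0.048193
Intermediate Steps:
W = 16 (W = -4*((1 - 2)*2 - 2) = -4*(-1*2 - 2) = -4*(-2 - 2) = -4*(-4) = 16)
W/(446 + O(15, 6)) = 16/(446 + (6 - 8*15)) = 16/(446 + (6 - 120)) = 16/(446 - 114) = 16/332 = 16*(1/332) = 4/83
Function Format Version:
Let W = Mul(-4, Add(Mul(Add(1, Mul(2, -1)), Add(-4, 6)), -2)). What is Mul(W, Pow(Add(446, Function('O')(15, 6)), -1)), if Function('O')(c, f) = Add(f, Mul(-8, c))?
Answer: Rational(4, 83) ≈ 0.048193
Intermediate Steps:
W = 16 (W = Mul(-4, Add(Mul(Add(1, -2), 2), -2)) = Mul(-4, Add(Mul(-1, 2), -2)) = Mul(-4, Add(-2, -2)) = Mul(-4, -4) = 16)
Mul(W, Pow(Add(446, Function('O')(15, 6)), -1)) = Mul(16, Pow(Add(446, Add(6, Mul(-8, 15))), -1)) = Mul(16, Pow(Add(446, Add(6, -120)), -1)) = Mul(16, Pow(Add(446, -114), -1)) = Mul(16, Pow(332, -1)) = Mul(16, Rational(1, 332)) = Rational(4, 83)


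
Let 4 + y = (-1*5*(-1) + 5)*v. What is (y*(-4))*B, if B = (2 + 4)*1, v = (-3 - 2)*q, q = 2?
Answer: 2496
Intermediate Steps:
v = -10 (v = (-3 - 2)*2 = -5*2 = -10)
B = 6 (B = 6*1 = 6)
y = -104 (y = -4 + (-1*5*(-1) + 5)*(-10) = -4 + (-5*(-1) + 5)*(-10) = -4 + (5 + 5)*(-10) = -4 + 10*(-10) = -4 - 100 = -104)
(y*(-4))*B = -104*(-4)*6 = 416*6 = 2496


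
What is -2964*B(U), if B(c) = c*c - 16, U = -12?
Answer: -379392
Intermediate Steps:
B(c) = -16 + c**2 (B(c) = c**2 - 16 = -16 + c**2)
-2964*B(U) = -2964*(-16 + (-12)**2) = -2964*(-16 + 144) = -2964*128 = -379392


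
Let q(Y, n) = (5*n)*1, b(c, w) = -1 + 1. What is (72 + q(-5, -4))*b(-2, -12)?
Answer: 0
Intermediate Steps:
b(c, w) = 0
q(Y, n) = 5*n
(72 + q(-5, -4))*b(-2, -12) = (72 + 5*(-4))*0 = (72 - 20)*0 = 52*0 = 0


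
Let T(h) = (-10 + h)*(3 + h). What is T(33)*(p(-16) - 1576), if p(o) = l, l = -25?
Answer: -1325628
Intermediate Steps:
p(o) = -25
T(33)*(p(-16) - 1576) = (-30 + 33² - 7*33)*(-25 - 1576) = (-30 + 1089 - 231)*(-1601) = 828*(-1601) = -1325628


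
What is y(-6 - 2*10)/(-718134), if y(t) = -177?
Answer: 59/239378 ≈ 0.00024647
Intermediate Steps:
y(-6 - 2*10)/(-718134) = -177/(-718134) = -177*(-1/718134) = 59/239378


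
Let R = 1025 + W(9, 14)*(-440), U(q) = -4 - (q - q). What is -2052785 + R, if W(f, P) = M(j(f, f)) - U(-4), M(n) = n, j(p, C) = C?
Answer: -2057480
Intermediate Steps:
U(q) = -4 (U(q) = -4 - 1*0 = -4 + 0 = -4)
W(f, P) = 4 + f (W(f, P) = f - 1*(-4) = f + 4 = 4 + f)
R = -4695 (R = 1025 + (4 + 9)*(-440) = 1025 + 13*(-440) = 1025 - 5720 = -4695)
-2052785 + R = -2052785 - 4695 = -2057480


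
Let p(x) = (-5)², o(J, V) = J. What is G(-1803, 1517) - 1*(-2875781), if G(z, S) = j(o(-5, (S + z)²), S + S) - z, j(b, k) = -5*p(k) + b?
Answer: 2877454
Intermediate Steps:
p(x) = 25
j(b, k) = -125 + b (j(b, k) = -5*25 + b = -125 + b)
G(z, S) = -130 - z (G(z, S) = (-125 - 5) - z = -130 - z)
G(-1803, 1517) - 1*(-2875781) = (-130 - 1*(-1803)) - 1*(-2875781) = (-130 + 1803) + 2875781 = 1673 + 2875781 = 2877454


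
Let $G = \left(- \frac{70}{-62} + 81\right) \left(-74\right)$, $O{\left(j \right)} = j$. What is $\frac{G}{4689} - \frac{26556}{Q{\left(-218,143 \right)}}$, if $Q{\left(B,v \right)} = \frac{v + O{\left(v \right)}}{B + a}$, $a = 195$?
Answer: $\frac{44364824674}{20786337} \approx 2134.3$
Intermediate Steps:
$G = - \frac{188404}{31}$ ($G = \left(\left(-70\right) \left(- \frac{1}{62}\right) + 81\right) \left(-74\right) = \left(\frac{35}{31} + 81\right) \left(-74\right) = \frac{2546}{31} \left(-74\right) = - \frac{188404}{31} \approx -6077.5$)
$Q{\left(B,v \right)} = \frac{2 v}{195 + B}$ ($Q{\left(B,v \right)} = \frac{v + v}{B + 195} = \frac{2 v}{195 + B}$)
$\frac{G}{4689} - \frac{26556}{Q{\left(-218,143 \right)}} = - \frac{188404}{31 \cdot 4689} - \frac{26556}{2 \cdot 143 \frac{1}{195 - 218}} = \left(- \frac{188404}{31}\right) \frac{1}{4689} - \frac{26556}{2 \cdot 143 \frac{1}{-23}} = - \frac{188404}{145359} - \frac{26556}{2 \cdot 143 \left(- \frac{1}{23}\right)} = - \frac{188404}{145359} - \frac{26556}{- \frac{286}{23}} = - \frac{188404}{145359} - - \frac{305394}{143} = - \frac{188404}{145359} + \frac{305394}{143} = \frac{44364824674}{20786337}$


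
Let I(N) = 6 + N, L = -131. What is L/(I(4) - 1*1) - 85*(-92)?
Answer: 70249/9 ≈ 7805.4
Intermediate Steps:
L/(I(4) - 1*1) - 85*(-92) = -131/((6 + 4) - 1*1) - 85*(-92) = -131/(10 - 1) + 7820 = -131/9 + 7820 = 70249/9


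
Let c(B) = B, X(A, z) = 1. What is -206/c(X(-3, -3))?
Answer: -206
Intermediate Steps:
-206/c(X(-3, -3)) = -206/1 = -206*1 = -206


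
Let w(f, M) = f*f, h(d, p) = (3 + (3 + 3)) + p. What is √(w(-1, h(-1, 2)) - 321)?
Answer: 8*I*√5 ≈ 17.889*I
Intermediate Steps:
h(d, p) = 9 + p (h(d, p) = (3 + 6) + p = 9 + p)
w(f, M) = f²
√(w(-1, h(-1, 2)) - 321) = √((-1)² - 321) = √(1 - 321) = √(-320) = 8*I*√5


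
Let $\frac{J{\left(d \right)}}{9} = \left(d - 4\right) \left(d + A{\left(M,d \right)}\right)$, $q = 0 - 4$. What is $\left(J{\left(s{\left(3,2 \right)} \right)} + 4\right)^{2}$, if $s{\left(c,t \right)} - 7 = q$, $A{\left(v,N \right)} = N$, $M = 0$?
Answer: $2500$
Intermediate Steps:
$q = -4$
$s{\left(c,t \right)} = 3$ ($s{\left(c,t \right)} = 7 - 4 = 3$)
$J{\left(d \right)} = 18 d \left(-4 + d\right)$ ($J{\left(d \right)} = 9 \left(d - 4\right) \left(d + d\right) = 9 \left(-4 + d\right) 2 d = 9 \cdot 2 d \left(-4 + d\right) = 18 d \left(-4 + d\right)$)
$\left(J{\left(s{\left(3,2 \right)} \right)} + 4\right)^{2} = \left(18 \cdot 3 \left(-4 + 3\right) + 4\right)^{2} = \left(18 \cdot 3 \left(-1\right) + 4\right)^{2} = \left(-54 + 4\right)^{2} = \left(-50\right)^{2} = 2500$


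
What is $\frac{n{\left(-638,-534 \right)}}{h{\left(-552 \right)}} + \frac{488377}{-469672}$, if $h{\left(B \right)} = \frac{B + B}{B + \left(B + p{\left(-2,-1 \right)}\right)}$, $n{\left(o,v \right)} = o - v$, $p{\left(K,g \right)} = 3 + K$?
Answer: $- \frac{3401011417}{32407368} \approx -104.95$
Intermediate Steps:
$h{\left(B \right)} = \frac{2 B}{1 + 2 B}$ ($h{\left(B \right)} = \frac{B + B}{B + \left(B + \left(3 - 2\right)\right)} = \frac{2 B}{B + \left(B + 1\right)} = \frac{2 B}{B + \left(1 + B\right)} = \frac{2 B}{1 + 2 B}$)
$\frac{n{\left(-638,-534 \right)}}{h{\left(-552 \right)}} + \frac{488377}{-469672} = \frac{-638 - -534}{2 \left(-552\right) \frac{1}{1 + 2 \left(-552\right)}} + \frac{488377}{-469672} = \frac{-638 + 534}{2 \left(-552\right) \frac{1}{1 - 1104}} + 488377 \left(- \frac{1}{469672}\right) = - \frac{104}{2 \left(-552\right) \frac{1}{-1103}} - \frac{488377}{469672} = - \frac{104}{2 \left(-552\right) \left(- \frac{1}{1103}\right)} - \frac{488377}{469672} = - \frac{104}{\frac{1104}{1103}} - \frac{488377}{469672} = \left(-104\right) \frac{1103}{1104} - \frac{488377}{469672} = - \frac{14339}{138} - \frac{488377}{469672} = - \frac{3401011417}{32407368}$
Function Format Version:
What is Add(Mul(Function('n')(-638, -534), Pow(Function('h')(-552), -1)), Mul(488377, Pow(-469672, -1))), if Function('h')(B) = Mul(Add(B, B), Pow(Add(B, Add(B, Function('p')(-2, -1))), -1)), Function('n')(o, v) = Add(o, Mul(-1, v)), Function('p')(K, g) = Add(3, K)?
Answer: Rational(-3401011417, 32407368) ≈ -104.95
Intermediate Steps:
Function('h')(B) = Mul(2, B, Pow(Add(1, Mul(2, B)), -1)) (Function('h')(B) = Mul(Add(B, B), Pow(Add(B, Add(B, Add(3, -2))), -1)) = Mul(Mul(2, B), Pow(Add(B, Add(B, 1)), -1)) = Mul(Mul(2, B), Pow(Add(B, Add(1, B)), -1)) = Mul(Mul(2, B), Pow(Add(1, Mul(2, B)), -1)) = Mul(2, B, Pow(Add(1, Mul(2, B)), -1)))
Add(Mul(Function('n')(-638, -534), Pow(Function('h')(-552), -1)), Mul(488377, Pow(-469672, -1))) = Add(Mul(Add(-638, Mul(-1, -534)), Pow(Mul(2, -552, Pow(Add(1, Mul(2, -552)), -1)), -1)), Mul(488377, Pow(-469672, -1))) = Add(Mul(Add(-638, 534), Pow(Mul(2, -552, Pow(Add(1, -1104), -1)), -1)), Mul(488377, Rational(-1, 469672))) = Add(Mul(-104, Pow(Mul(2, -552, Pow(-1103, -1)), -1)), Rational(-488377, 469672)) = Add(Mul(-104, Pow(Mul(2, -552, Rational(-1, 1103)), -1)), Rational(-488377, 469672)) = Add(Mul(-104, Pow(Rational(1104, 1103), -1)), Rational(-488377, 469672)) = Add(Mul(-104, Rational(1103, 1104)), Rational(-488377, 469672)) = Add(Rational(-14339, 138), Rational(-488377, 469672)) = Rational(-3401011417, 32407368)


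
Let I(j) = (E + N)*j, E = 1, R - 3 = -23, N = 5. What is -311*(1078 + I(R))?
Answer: -297938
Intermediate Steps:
R = -20 (R = 3 - 23 = -20)
I(j) = 6*j (I(j) = (1 + 5)*j = 6*j)
-311*(1078 + I(R)) = -311*(1078 + 6*(-20)) = -311*(1078 - 120) = -311*958 = -297938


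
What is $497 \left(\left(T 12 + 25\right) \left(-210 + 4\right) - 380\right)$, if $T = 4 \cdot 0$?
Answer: $-2748410$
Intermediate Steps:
$T = 0$
$497 \left(\left(T 12 + 25\right) \left(-210 + 4\right) - 380\right) = 497 \left(\left(0 \cdot 12 + 25\right) \left(-210 + 4\right) - 380\right) = 497 \left(\left(0 + 25\right) \left(-206\right) - 380\right) = 497 \left(25 \left(-206\right) - 380\right) = 497 \left(-5150 - 380\right) = 497 \left(-5530\right) = -2748410$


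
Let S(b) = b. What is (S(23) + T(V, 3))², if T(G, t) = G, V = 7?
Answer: 900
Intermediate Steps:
(S(23) + T(V, 3))² = (23 + 7)² = 30² = 900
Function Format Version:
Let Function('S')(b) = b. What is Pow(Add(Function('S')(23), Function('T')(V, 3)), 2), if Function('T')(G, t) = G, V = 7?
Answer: 900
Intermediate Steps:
Pow(Add(Function('S')(23), Function('T')(V, 3)), 2) = Pow(Add(23, 7), 2) = Pow(30, 2) = 900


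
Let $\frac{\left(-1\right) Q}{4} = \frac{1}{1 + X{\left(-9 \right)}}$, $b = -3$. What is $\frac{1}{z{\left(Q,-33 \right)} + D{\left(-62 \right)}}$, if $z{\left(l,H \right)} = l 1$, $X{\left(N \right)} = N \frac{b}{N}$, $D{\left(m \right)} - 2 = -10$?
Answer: $- \frac{1}{6} \approx -0.16667$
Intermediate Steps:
$D{\left(m \right)} = -8$ ($D{\left(m \right)} = 2 - 10 = -8$)
$X{\left(N \right)} = -3$ ($X{\left(N \right)} = N \left(- \frac{3}{N}\right) = -3$)
$Q = 2$ ($Q = - \frac{4}{1 - 3} = - \frac{4}{-2} = \left(-4\right) \left(- \frac{1}{2}\right) = 2$)
$z{\left(l,H \right)} = l$
$\frac{1}{z{\left(Q,-33 \right)} + D{\left(-62 \right)}} = \frac{1}{2 - 8} = \frac{1}{-6} = - \frac{1}{6}$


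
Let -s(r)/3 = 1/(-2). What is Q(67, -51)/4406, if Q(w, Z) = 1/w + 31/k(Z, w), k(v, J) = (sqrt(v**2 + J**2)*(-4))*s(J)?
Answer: 1/295202 - 31*sqrt(7090)/187431240 ≈ -1.0539e-5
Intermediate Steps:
s(r) = 3/2 (s(r) = -3/(-2) = -3*(-1/2) = 3/2)
k(v, J) = -6*sqrt(J**2 + v**2) (k(v, J) = (sqrt(v**2 + J**2)*(-4))*(3/2) = (sqrt(J**2 + v**2)*(-4))*(3/2) = -4*sqrt(J**2 + v**2)*(3/2) = -6*sqrt(J**2 + v**2))
Q(w, Z) = 1/w - 31/(6*sqrt(Z**2 + w**2)) (Q(w, Z) = 1/w + 31/((-6*sqrt(w**2 + Z**2))) = 1/w + 31/((-6*sqrt(Z**2 + w**2))) = 1/w + 31*(-1/(6*sqrt(Z**2 + w**2))) = 1/w - 31/(6*sqrt(Z**2 + w**2)))
Q(67, -51)/4406 = (1/67 - 31/(6*sqrt((-51)**2 + 67**2)))/4406 = (1/67 - 31/(6*sqrt(2601 + 4489)))*(1/4406) = (1/67 - 31*sqrt(7090)/42540)*(1/4406) = 1/295202 - 31*sqrt(7090)/187431240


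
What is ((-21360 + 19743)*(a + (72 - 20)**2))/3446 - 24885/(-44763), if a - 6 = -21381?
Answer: 450508600017/51417766 ≈ 8761.7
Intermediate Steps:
a = -21375 (a = 6 - 21381 = -21375)
((-21360 + 19743)*(a + (72 - 20)**2))/3446 - 24885/(-44763) = ((-21360 + 19743)*(-21375 + (72 - 20)**2))/3446 - 24885/(-44763) = -1617*(-21375 + 52**2)*(1/3446) - 24885*(-1/44763) = -1617*(-21375 + 2704)*(1/3446) + 8295/14921 = -1617*(-18671)*(1/3446) + 8295/14921 = 30191007*(1/3446) + 8295/14921 = 30191007/3446 + 8295/14921 = 450508600017/51417766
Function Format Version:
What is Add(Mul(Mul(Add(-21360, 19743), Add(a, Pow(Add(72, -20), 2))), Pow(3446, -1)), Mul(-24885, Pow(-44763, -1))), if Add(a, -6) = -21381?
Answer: Rational(450508600017, 51417766) ≈ 8761.7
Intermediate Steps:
a = -21375 (a = Add(6, -21381) = -21375)
Add(Mul(Mul(Add(-21360, 19743), Add(a, Pow(Add(72, -20), 2))), Pow(3446, -1)), Mul(-24885, Pow(-44763, -1))) = Add(Mul(Mul(Add(-21360, 19743), Add(-21375, Pow(Add(72, -20), 2))), Pow(3446, -1)), Mul(-24885, Pow(-44763, -1))) = Add(Mul(Mul(-1617, Add(-21375, Pow(52, 2))), Rational(1, 3446)), Mul(-24885, Rational(-1, 44763))) = Add(Mul(Mul(-1617, Add(-21375, 2704)), Rational(1, 3446)), Rational(8295, 14921)) = Add(Mul(Mul(-1617, -18671), Rational(1, 3446)), Rational(8295, 14921)) = Add(Mul(30191007, Rational(1, 3446)), Rational(8295, 14921)) = Add(Rational(30191007, 3446), Rational(8295, 14921)) = Rational(450508600017, 51417766)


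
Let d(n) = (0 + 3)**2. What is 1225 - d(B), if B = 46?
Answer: 1216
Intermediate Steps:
d(n) = 9 (d(n) = 3**2 = 9)
1225 - d(B) = 1225 - 1*9 = 1225 - 9 = 1216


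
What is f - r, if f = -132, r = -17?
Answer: -115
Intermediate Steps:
f - r = -132 - 1*(-17) = -132 + 17 = -115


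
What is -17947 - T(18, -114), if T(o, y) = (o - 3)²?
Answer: -18172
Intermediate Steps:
T(o, y) = (-3 + o)²
-17947 - T(18, -114) = -17947 - (-3 + 18)² = -17947 - 1*15² = -17947 - 1*225 = -17947 - 225 = -18172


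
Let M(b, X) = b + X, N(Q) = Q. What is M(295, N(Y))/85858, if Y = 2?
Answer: 297/85858 ≈ 0.0034592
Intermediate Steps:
M(b, X) = X + b
M(295, N(Y))/85858 = (2 + 295)/85858 = 297*(1/85858) = 297/85858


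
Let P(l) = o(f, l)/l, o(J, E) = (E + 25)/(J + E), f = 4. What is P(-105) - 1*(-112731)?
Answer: 239102435/2121 ≈ 1.1273e+5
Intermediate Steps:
o(J, E) = (25 + E)/(E + J)
P(l) = (25 + l)/(l*(4 + l)) (P(l) = ((25 + l)/(l + 4))/l = ((25 + l)/(4 + l))/l = (25 + l)/(l*(4 + l)))
P(-105) - 1*(-112731) = (25 - 105)/((-105)*(4 - 105)) - 1*(-112731) = -1/105*(-80)/(-101) + 112731 = -1/105*(-1/101)*(-80) + 112731 = -16/2121 + 112731 = 239102435/2121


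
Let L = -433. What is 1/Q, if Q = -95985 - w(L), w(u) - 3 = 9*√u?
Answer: I/(3*(-31996*I + 3*√433)) ≈ -1.0418e-5 + 2.0326e-8*I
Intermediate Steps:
w(u) = 3 + 9*√u
Q = -95988 - 9*I*√433 (Q = -95985 - (3 + 9*√(-433)) = -95985 - (3 + 9*(I*√433)) = -95985 - (3 + 9*I*√433) = -95985 + (-3 - 9*I*√433) = -95988 - 9*I*√433 ≈ -95988.0 - 187.28*I)
1/Q = 1/(-95988 - 9*I*√433)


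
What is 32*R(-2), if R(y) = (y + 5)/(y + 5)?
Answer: 32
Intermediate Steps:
R(y) = 1 (R(y) = (5 + y)/(5 + y) = 1)
32*R(-2) = 32*1 = 32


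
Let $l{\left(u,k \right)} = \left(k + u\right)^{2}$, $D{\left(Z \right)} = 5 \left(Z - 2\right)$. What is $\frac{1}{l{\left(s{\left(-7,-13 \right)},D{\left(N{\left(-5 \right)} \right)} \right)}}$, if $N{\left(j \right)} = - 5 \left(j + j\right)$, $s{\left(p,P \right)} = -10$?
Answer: $\frac{1}{52900} \approx 1.8904 \cdot 10^{-5}$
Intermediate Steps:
$N{\left(j \right)} = - 10 j$ ($N{\left(j \right)} = - 5 \cdot 2 j = - 10 j$)
$D{\left(Z \right)} = -10 + 5 Z$ ($D{\left(Z \right)} = 5 \left(-2 + Z\right) = -10 + 5 Z$)
$\frac{1}{l{\left(s{\left(-7,-13 \right)},D{\left(N{\left(-5 \right)} \right)} \right)}} = \frac{1}{\left(\left(-10 + 5 \left(\left(-10\right) \left(-5\right)\right)\right) - 10\right)^{2}} = \frac{1}{\left(\left(-10 + 5 \cdot 50\right) - 10\right)^{2}} = \frac{1}{\left(\left(-10 + 250\right) - 10\right)^{2}} = \frac{1}{\left(240 - 10\right)^{2}} = \frac{1}{230^{2}} = \frac{1}{52900}$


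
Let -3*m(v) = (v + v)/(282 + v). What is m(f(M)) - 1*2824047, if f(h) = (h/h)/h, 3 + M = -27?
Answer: -71665840717/25377 ≈ -2.8240e+6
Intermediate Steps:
M = -30 (M = -3 - 27 = -30)
f(h) = 1/h
m(v) = -2*v/(3*(282 + v)) (m(v) = -(v + v)/(3*(282 + v)) = -2*v/(3*(282 + v)))
m(f(M)) - 1*2824047 = -2/(-30*(846 + 3/(-30))) - 1*2824047 = -2*(-1/30)/(846 + 3*(-1/30)) - 2824047 = -2*(-1/30)/(846 - ⅒) - 2824047 = -2*(-1/30)/8459/10 - 2824047 = -2*(-1/30)*10/8459 - 2824047 = 2/25377 - 2824047 = -71665840717/25377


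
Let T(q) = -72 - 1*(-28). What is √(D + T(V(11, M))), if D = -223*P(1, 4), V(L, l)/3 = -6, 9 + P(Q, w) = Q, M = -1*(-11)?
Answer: 2*√435 ≈ 41.713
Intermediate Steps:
M = 11
P(Q, w) = -9 + Q
V(L, l) = -18 (V(L, l) = 3*(-6) = -18)
D = 1784 (D = -223*(-9 + 1) = -223*(-8) = 1784)
T(q) = -44 (T(q) = -72 + 28 = -44)
√(D + T(V(11, M))) = √(1784 - 44) = √1740 = 2*√435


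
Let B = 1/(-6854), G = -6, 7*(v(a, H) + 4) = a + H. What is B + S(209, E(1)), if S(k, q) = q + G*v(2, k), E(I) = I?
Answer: -7477721/47978 ≈ -155.86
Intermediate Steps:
v(a, H) = -4 + H/7 + a/7 (v(a, H) = -4 + (a + H)/7 = -4 + (H + a)/7 = -4 + (H/7 + a/7) = -4 + H/7 + a/7)
B = -1/6854 ≈ -0.00014590
S(k, q) = 156/7 + q - 6*k/7 (S(k, q) = q - 6*(-4 + k/7 + (⅐)*2) = q - 6*(-4 + k/7 + 2/7) = q - 6*(-26/7 + k/7) = q + (156/7 - 6*k/7) = 156/7 + q - 6*k/7)
B + S(209, E(1)) = -1/6854 + (156/7 + 1 - 6/7*209) = -1/6854 + (156/7 + 1 - 1254/7) = -1/6854 - 1091/7 = -7477721/47978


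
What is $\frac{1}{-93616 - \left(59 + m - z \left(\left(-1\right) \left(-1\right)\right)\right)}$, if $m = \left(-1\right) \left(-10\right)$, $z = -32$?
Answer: $- \frac{1}{93717} \approx -1.067 \cdot 10^{-5}$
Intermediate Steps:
$m = 10$
$\frac{1}{-93616 - \left(59 + m - z \left(\left(-1\right) \left(-1\right)\right)\right)} = \frac{1}{-93616 - \left(69 + 32 \left(\left(-1\right) \left(-1\right)\right)\right)} = \frac{1}{-93616 - 101} = \frac{1}{-93717} = - \frac{1}{93717}$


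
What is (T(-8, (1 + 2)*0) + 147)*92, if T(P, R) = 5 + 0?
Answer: 13984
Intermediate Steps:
T(P, R) = 5
(T(-8, (1 + 2)*0) + 147)*92 = (5 + 147)*92 = 152*92 = 13984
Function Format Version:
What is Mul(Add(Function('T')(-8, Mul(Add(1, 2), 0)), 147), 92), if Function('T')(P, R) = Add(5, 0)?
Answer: 13984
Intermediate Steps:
Function('T')(P, R) = 5
Mul(Add(Function('T')(-8, Mul(Add(1, 2), 0)), 147), 92) = Mul(Add(5, 147), 92) = Mul(152, 92) = 13984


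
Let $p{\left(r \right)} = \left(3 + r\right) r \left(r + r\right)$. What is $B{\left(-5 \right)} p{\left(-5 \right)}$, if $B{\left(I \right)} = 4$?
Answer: $-400$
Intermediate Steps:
$p{\left(r \right)} = 2 r^{2} \left(3 + r\right)$ ($p{\left(r \right)} = \left(3 + r\right) r 2 r = \left(3 + r\right) 2 r^{2} = 2 r^{2} \left(3 + r\right)$)
$B{\left(-5 \right)} p{\left(-5 \right)} = 4 \cdot 2 \left(-5\right)^{2} \left(3 - 5\right) = 4 \cdot 2 \cdot 25 \left(-2\right) = 4 \left(-100\right) = -400$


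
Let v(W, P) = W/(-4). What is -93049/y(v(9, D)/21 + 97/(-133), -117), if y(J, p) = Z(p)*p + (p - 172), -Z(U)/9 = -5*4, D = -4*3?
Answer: 93049/21349 ≈ 4.3585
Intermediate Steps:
D = -12
v(W, P) = -W/4 (v(W, P) = W*(-1/4) = -W/4)
Z(U) = 180 (Z(U) = -(-45)*4 = -9*(-20) = 180)
y(J, p) = -172 + 181*p (y(J, p) = 180*p + (p - 172) = 180*p + (-172 + p) = -172 + 181*p)
-93049/y(v(9, D)/21 + 97/(-133), -117) = -93049/(-172 + 181*(-117)) = -93049/(-172 - 21177) = -93049/(-21349) = -93049*(-1/21349) = 93049/21349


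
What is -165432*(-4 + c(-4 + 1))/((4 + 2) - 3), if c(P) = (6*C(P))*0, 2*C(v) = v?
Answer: 220576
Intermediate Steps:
C(v) = v/2
c(P) = 0 (c(P) = (6*(P/2))*0 = (3*P)*0 = 0)
-165432*(-4 + c(-4 + 1))/((4 + 2) - 3) = -165432*(-4 + 0)/((4 + 2) - 3) = -(-661728)/(6 - 3) = -(-661728)/3 = -165432*(-4/3) = 220576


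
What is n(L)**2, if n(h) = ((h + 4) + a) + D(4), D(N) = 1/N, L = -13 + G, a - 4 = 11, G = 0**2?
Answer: 625/16 ≈ 39.063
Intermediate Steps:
G = 0
a = 15 (a = 4 + 11 = 15)
L = -13 (L = -13 + 0 = -13)
n(h) = 77/4 + h (n(h) = ((h + 4) + 15) + 1/4 = ((4 + h) + 15) + 1/4 = (19 + h) + 1/4 = 77/4 + h)
n(L)**2 = (77/4 - 13)**2 = (25/4)**2 = 625/16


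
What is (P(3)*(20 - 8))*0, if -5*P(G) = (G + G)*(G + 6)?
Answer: 0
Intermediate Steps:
P(G) = -2*G*(6 + G)/5 (P(G) = -(G + G)*(G + 6)/5 = -2*G*(6 + G)/5)
(P(3)*(20 - 8))*0 = ((-⅖*3*(6 + 3))*(20 - 8))*0 = (-⅖*3*9*12)*0 = -54/5*12*0 = -648/5*0 = 0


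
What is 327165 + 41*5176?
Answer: 539381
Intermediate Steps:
327165 + 41*5176 = 327165 + 212216 = 539381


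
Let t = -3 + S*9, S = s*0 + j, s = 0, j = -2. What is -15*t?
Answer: 315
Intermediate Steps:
S = -2 (S = 0*0 - 2 = 0 - 2 = -2)
t = -21 (t = -3 - 2*9 = -3 - 18 = -21)
-15*t = -15*(-21) = 315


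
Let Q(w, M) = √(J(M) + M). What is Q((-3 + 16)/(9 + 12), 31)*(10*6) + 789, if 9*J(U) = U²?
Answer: 789 + 40*√310 ≈ 1493.3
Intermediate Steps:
J(U) = U²/9
Q(w, M) = √(M + M²/9) (Q(w, M) = √(M²/9 + M) = √(M + M²/9))
Q((-3 + 16)/(9 + 12), 31)*(10*6) + 789 = (√(31*(9 + 31))/3)*(10*6) + 789 = (√(31*40)/3)*60 + 789 = (√1240/3)*60 + 789 = ((2*√310)/3)*60 + 789 = (2*√310/3)*60 + 789 = 40*√310 + 789 = 789 + 40*√310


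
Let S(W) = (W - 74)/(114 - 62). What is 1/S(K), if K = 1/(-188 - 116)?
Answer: -15808/22497 ≈ -0.70267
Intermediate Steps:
K = -1/304 (K = 1/(-304) = -1/304 ≈ -0.0032895)
S(W) = -37/26 + W/52 (S(W) = (-74 + W)/52 = (-74 + W)*(1/52) = -37/26 + W/52)
1/S(K) = 1/(-37/26 + (1/52)*(-1/304)) = 1/(-37/26 - 1/15808) = 1/(-22497/15808) = -15808/22497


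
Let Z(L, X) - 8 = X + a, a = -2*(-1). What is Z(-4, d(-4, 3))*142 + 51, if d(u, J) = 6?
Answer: 2323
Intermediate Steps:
a = 2
Z(L, X) = 10 + X (Z(L, X) = 8 + (X + 2) = 8 + (2 + X) = 10 + X)
Z(-4, d(-4, 3))*142 + 51 = (10 + 6)*142 + 51 = 16*142 + 51 = 2272 + 51 = 2323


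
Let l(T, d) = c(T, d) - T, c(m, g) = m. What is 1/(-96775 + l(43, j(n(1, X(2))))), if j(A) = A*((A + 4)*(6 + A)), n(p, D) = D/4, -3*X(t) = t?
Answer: -1/96775 ≈ -1.0333e-5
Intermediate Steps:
X(t) = -t/3
n(p, D) = D/4 (n(p, D) = D*(¼) = D/4)
j(A) = A*(4 + A)*(6 + A) (j(A) = A*((4 + A)*(6 + A)) = A*(4 + A)*(6 + A))
l(T, d) = 0 (l(T, d) = T - T = 0)
1/(-96775 + l(43, j(n(1, X(2))))) = 1/(-96775 + 0) = 1/(-96775) = -1/96775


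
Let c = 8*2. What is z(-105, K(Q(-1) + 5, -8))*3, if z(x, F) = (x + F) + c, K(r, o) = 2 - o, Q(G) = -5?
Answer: -237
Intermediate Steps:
c = 16
z(x, F) = 16 + F + x (z(x, F) = (x + F) + 16 = (F + x) + 16 = 16 + F + x)
z(-105, K(Q(-1) + 5, -8))*3 = (16 + (2 - 1*(-8)) - 105)*3 = (16 + (2 + 8) - 105)*3 = (16 + 10 - 105)*3 = -79*3 = -237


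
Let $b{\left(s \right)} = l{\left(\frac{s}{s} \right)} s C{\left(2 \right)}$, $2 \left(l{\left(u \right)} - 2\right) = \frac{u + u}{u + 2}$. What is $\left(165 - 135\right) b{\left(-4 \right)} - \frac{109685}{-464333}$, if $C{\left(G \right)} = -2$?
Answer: $\frac{260136165}{464333} \approx 560.24$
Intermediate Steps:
$l{\left(u \right)} = 2 + \frac{u}{2 + u}$ ($l{\left(u \right)} = 2 + \frac{\left(u + u\right) \frac{1}{u + 2}}{2} = 2 + \frac{2 u \frac{1}{2 + u}}{2} = 2 + \frac{u}{2 + u}$)
$b{\left(s \right)} = - \frac{14 s}{3}$ ($b{\left(s \right)} = \frac{4 + 3 \frac{s}{s}}{2 + \frac{s}{s}} s \left(-2\right) = \frac{4 + 3 \cdot 1}{2 + 1} s \left(-2\right) = \frac{4 + 3}{3} s \left(-2\right) = \frac{1}{3} \cdot 7 s \left(-2\right) = \frac{7 s}{3} \left(-2\right) = - \frac{14 s}{3}$)
$\left(165 - 135\right) b{\left(-4 \right)} - \frac{109685}{-464333} = \left(165 - 135\right) \left(\left(- \frac{14}{3}\right) \left(-4\right)\right) - \frac{109685}{-464333} = 30 \cdot \frac{56}{3} - - \frac{109685}{464333} = 560 + \frac{109685}{464333} = \frac{260136165}{464333}$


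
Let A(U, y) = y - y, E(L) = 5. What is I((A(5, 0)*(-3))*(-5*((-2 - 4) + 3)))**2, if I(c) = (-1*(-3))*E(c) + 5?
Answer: 400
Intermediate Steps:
A(U, y) = 0
I(c) = 20 (I(c) = -1*(-3)*5 + 5 = 3*5 + 5 = 15 + 5 = 20)
I((A(5, 0)*(-3))*(-5*((-2 - 4) + 3)))**2 = 20**2 = 400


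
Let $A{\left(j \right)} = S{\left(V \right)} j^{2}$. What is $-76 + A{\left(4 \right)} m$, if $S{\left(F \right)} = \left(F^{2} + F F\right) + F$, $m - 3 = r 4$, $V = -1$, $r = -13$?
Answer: $-860$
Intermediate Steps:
$m = -49$ ($m = 3 - 52 = -49$)
$S{\left(F \right)} = F + 2 F^{2}$ ($S{\left(F \right)} = \left(F^{2} + F^{2}\right) + F = 2 F^{2} + F = F + 2 F^{2}$)
$A{\left(j \right)} = j^{2}$ ($A{\left(j \right)} = - (1 + 2 \left(-1\right)) j^{2} = - (1 - 2) j^{2} = \left(-1\right) \left(-1\right) j^{2} = 1 j^{2} = j^{2}$)
$-76 + A{\left(4 \right)} m = -76 + 4^{2} \left(-49\right) = -76 + 16 \left(-49\right) = -76 - 784 = -860$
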